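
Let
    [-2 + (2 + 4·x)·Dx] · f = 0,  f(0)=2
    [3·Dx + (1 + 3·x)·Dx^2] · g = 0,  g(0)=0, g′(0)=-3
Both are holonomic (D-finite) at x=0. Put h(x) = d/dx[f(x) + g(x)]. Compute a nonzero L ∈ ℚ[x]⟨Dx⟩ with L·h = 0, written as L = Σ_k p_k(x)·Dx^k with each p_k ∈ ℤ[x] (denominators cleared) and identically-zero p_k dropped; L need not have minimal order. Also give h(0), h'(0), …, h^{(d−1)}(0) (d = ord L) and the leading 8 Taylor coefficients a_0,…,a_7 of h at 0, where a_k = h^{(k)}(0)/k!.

L = (9 + 9·x) + (15 + 54·x + 45·x^2)·Dx + (2 + 13·x + 27·x^2 + 18·x^3)·Dx^2  (order 2).
h: a_k = -1, 7, -24, 76, -937/4, 2853/4, -17265/8, 52059/8, …
ICs: h(0) = -1, h′(0) = 7.

f: a_k = 2, 2, -1, 1, -5/4, 7/4, -21/8, 33/8, …
g: a_k = 0, -3, 9/2, -9, 81/4, -243/5, 243/2, -2187/7, …
f+g: L₀ = lclm(L_f,L_g), ord ≤ 1+2.
h₀' ⇒ L via d/dx closure of L₀.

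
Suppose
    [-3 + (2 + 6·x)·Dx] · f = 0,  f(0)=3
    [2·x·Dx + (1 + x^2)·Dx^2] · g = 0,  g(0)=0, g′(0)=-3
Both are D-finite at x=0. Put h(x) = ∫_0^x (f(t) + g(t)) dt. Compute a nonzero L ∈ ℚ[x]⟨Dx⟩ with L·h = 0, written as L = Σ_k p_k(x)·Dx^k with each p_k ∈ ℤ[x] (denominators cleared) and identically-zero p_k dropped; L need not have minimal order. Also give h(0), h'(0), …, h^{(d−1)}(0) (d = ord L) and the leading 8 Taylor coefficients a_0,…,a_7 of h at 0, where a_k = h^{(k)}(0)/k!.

f: a_k = 3, 9/2, -27/8, 81/16, -1215/128, 5103/256, -45927/1024, 216513/2048, …
g: a_k = 0, -3, 0, 1, 0, -3/5, 0, 3/7, …
f+g: L₀ = lclm(L_f,L_g), ord ≤ 1+2.
∫: right-multiply L₀ by Dx.
L = (-12 - 90·x + 36·x^2 + 54·x^3)·Dx^2 + (-35 - 48·x - 102·x^2 + 144·x^3 + 189·x^4)·Dx^3 + (-6 - 10·x + 36·x^2 + 44·x^3 + 42·x^4 + 54·x^5)·Dx^4  (order 4).
h: a_k = 0, 3, 3/4, -9/8, 97/64, -243/128, 8249/2560, -6561/1024, …
ICs: h(0) = 0, h′(0) = 3, h′′(0) = 3/2, h′′′(0) = -27/4.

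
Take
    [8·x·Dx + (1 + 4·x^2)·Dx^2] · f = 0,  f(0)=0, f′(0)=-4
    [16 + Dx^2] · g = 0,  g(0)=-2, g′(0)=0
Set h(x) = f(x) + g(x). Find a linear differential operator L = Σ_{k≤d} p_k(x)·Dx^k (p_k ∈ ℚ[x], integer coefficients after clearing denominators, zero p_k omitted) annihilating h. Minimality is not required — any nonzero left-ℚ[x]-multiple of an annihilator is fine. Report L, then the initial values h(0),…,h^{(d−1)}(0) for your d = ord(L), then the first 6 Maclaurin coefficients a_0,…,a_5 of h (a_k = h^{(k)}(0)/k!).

L = (-512·x + 5120·x^3 + 4096·x^5)·Dx + (16 + 512·x^2 + 2304·x^4 + 2048·x^6)·Dx^2 + (-32·x + 320·x^3 + 256·x^5)·Dx^3 + (1 + 32·x^2 + 144·x^4 + 128·x^6)·Dx^4  (order 4).
h: a_k = -2, -4, 16, 16/3, -64/3, -64/5, …
ICs: h(0) = -2, h′(0) = -4, h′′(0) = 32, h′′′(0) = 32.

f: a_k = 0, -4, 0, 16/3, 0, -64/5, …
g: a_k = -2, 0, 16, 0, -64/3, 0, …
Weyl lclm of L_f,L_g ⇒ L₀ (ord ≤ 4).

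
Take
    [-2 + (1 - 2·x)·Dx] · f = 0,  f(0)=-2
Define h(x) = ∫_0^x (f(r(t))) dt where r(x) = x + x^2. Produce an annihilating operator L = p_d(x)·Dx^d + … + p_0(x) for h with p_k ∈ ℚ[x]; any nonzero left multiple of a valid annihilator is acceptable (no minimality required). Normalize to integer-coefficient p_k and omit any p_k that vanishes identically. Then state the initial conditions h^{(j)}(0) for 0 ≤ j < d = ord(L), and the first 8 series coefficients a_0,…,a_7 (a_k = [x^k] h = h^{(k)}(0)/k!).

f: a_k = -2, -4, -8, -16, -32, -64, -128, -256, …
L₀ from L_f via x↦r, Dx↦r'^{-1}Dx.
∫: right-multiply L₀ by Dx.
L = (2 + 4·x)·Dx + (-1 + 2·x + 2·x^2)·Dx^2  (order 2).
h: a_k = 0, -2, -2, -4, -8, -88/5, -40, -656/7, …
ICs: h(0) = 0, h′(0) = -2.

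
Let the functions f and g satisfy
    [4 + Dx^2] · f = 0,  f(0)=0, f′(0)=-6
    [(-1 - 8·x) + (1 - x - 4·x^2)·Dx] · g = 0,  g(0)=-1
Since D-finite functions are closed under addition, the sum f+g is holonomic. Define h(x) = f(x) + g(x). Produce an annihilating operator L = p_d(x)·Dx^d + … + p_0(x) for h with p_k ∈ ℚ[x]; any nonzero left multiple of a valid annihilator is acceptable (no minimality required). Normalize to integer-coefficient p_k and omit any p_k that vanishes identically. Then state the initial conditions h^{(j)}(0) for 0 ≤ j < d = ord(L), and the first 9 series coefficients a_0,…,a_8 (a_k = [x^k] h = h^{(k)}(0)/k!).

f: a_k = 0, -6, 0, 4, 0, -4/5, 0, 8/105, 0, …
g: a_k = -1, -1, -5, -9, -29, -65, -181, -441, -1165, …
h₀=f+g: left-lcm gives L₀, ord ≤ 3.
L = (-116 - 1008·x - 968·x^2 - 2688·x^3 - 640·x^4 - 1024·x^5) + (28 + 4·x - 8·x^2 - 200·x^3 - 480·x^4 - 384·x^5 - 512·x^6)·Dx + (-29 - 252·x - 242·x^2 - 672·x^3 - 160·x^4 - 256·x^5)·Dx^2 + (7 + x - 2·x^2 - 50·x^3 - 120·x^4 - 96·x^5 - 128·x^6)·Dx^3  (order 3).
h: a_k = -1, -7, -5, -5, -29, -329/5, -181, -46297/105, -1165, …
ICs: h(0) = -1, h′(0) = -7, h′′(0) = -10.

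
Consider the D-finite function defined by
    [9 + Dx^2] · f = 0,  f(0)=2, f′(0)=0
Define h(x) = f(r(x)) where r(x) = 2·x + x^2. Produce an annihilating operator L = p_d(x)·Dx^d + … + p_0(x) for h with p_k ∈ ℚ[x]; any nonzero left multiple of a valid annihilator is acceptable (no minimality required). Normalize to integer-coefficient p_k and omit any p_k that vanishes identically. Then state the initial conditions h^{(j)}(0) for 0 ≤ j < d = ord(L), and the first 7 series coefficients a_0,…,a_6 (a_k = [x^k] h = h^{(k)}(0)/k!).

f: a_k = 2, 0, -9, 0, 27/4, 0, -81/40, …
f∘r: x↦r, Dx↦Dx/r' in L_f ⇒ L₀.
L = (36 + 108·x + 108·x^2 + 36·x^3) - Dx + (1 + x)·Dx^2  (order 2).
h: a_k = 2, 0, -36, -36, 99, 216, 162/5, …
ICs: h(0) = 2, h′(0) = 0.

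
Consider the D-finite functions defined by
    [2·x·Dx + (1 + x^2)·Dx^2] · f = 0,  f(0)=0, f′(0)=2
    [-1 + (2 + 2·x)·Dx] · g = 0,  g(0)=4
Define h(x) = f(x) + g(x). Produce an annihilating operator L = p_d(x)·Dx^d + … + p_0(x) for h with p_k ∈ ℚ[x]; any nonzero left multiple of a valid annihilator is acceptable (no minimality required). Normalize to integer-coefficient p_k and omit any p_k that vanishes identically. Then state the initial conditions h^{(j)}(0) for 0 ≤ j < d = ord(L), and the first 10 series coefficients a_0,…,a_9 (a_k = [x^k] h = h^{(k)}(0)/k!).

L = (-4 - 10·x + 12·x^2 + 6·x^3)·Dx + (-11 - 16·x + 10·x^2 + 48·x^3 + 21·x^4)·Dx^2 + (-2 + 6·x + 12·x^2 + 12·x^3 + 14·x^4 + 6·x^5)·Dx^3  (order 3).
h: a_k = 4, 4, -1/2, -5/12, -5/32, 163/320, -21/256, -793/3584, -429/8192, 39203/147456, …
ICs: h(0) = 4, h′(0) = 4, h′′(0) = -1.

f: a_k = 0, 2, 0, -2/3, 0, 2/5, 0, -2/7, 0, 2/9, …
g: a_k = 4, 2, -1/2, 1/4, -5/32, 7/64, -21/256, 33/512, -429/8192, 715/16384, …
L₀ := lclm(L_f,L_g); ord L₀ ≤ 2+1.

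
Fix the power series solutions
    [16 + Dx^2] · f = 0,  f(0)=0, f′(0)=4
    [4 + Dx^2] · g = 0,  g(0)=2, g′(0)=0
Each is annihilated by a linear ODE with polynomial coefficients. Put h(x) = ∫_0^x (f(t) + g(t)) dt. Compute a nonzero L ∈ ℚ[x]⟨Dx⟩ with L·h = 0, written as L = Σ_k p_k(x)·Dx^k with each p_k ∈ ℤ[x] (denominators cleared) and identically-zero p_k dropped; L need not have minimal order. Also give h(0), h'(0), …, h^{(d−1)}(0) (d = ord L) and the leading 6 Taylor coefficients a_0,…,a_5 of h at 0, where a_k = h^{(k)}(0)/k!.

L = 64·Dx + 20·Dx^3 + Dx^5  (order 5).
h: a_k = 0, 2, 2, -4/3, -8/3, 4/15, …
ICs: h(0) = 0, h′(0) = 2, h′′(0) = 4, h′′′(0) = -8, h′′′′(0) = -64.

f: a_k = 0, 4, 0, -32/3, 0, 128/15, …
g: a_k = 2, 0, -4, 0, 4/3, 0, …
Weyl lclm of L_f,L_g ⇒ L₀ (ord ≤ 4).
h=∫₀ˣh₀: take L = L₀·Dx.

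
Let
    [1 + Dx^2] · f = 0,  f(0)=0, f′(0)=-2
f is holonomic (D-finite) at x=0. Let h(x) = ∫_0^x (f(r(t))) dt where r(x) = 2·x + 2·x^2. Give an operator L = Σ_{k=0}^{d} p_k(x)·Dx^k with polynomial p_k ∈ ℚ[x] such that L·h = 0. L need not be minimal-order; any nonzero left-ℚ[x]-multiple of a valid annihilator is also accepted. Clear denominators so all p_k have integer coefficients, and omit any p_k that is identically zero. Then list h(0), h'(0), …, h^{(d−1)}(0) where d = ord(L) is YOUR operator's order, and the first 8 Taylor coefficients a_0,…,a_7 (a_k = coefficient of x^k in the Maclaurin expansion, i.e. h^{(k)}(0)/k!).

L = (4 + 24·x + 48·x^2 + 32·x^3)·Dx - 2·Dx^2 + (1 + 2·x)·Dx^3  (order 3).
h: a_k = 0, 0, -2, -4/3, 2/3, 8/5, 56/45, 0, …
ICs: h(0) = 0, h′(0) = 0, h′′(0) = -4.

f: a_k = 0, -2, 0, 1/3, 0, -1/60, 0, 1/2520, …
Substitute x→r, Dx→(1/r')Dx; clear ⇒ L₀.
h=∫₀ˣh₀: take L = L₀·Dx.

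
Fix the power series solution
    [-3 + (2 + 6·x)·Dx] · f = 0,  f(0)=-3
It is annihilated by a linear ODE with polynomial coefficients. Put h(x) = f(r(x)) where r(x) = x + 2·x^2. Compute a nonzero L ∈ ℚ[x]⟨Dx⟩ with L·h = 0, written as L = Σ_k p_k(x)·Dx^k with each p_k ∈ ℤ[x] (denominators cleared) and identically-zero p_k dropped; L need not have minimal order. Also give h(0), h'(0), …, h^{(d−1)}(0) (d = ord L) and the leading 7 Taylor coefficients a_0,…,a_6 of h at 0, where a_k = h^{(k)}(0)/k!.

f: a_k = -3, -9/2, 27/8, -81/16, 1215/128, -5103/256, 45927/1024, …
f∘r: x↦r, Dx↦Dx/r' in L_f ⇒ L₀.
L = (-3 - 12·x) + (2 + 6·x + 12·x^2)·Dx  (order 1).
h: a_k = -3, -9/2, -45/8, 135/16, -945/128, -1215/256, 33615/1024, …
ICs: h(0) = -3.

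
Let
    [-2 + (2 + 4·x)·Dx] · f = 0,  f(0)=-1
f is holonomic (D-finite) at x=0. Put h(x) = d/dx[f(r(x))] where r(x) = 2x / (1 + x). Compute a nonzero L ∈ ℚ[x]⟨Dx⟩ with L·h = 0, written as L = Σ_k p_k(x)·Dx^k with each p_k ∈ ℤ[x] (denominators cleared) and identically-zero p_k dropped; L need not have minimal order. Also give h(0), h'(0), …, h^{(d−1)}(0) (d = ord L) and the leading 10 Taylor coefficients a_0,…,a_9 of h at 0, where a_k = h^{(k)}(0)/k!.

f: a_k = -1, -1, 1/2, -1/2, 5/8, -7/8, 21/16, -33/16, 429/128, -715/128, …
Substitute x→r, Dx→(1/r')Dx; clear ⇒ L₀.
h=h₀': d/dx-closure on L₀ ⇒ L.
L = (-4 - 10·x) + (-1 - 6·x - 5·x^2)·Dx  (order 1).
h: a_k = -2, 8, -30, 120, -510, 2256, -10234, 47200, -220230, 1036440, …
ICs: h(0) = -2.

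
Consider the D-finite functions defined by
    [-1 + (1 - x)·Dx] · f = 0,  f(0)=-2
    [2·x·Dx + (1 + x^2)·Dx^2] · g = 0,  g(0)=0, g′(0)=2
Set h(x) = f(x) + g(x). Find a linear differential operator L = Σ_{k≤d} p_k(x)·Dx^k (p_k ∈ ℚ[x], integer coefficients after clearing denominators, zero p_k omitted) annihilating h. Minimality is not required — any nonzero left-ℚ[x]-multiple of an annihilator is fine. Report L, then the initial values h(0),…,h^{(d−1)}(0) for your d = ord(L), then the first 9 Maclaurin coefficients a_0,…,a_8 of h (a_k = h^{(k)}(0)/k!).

L = (-2 + 8·x + 6·x^2)·Dx + (4 - 2·x + 4·x^2 + 6·x^3)·Dx^2 + (-1 + x^4)·Dx^3  (order 3).
h: a_k = -2, 0, -2, -8/3, -2, -8/5, -2, -16/7, -2, …
ICs: h(0) = -2, h′(0) = 0, h′′(0) = -4.

f: a_k = -2, -2, -2, -2, -2, -2, -2, -2, -2, …
g: a_k = 0, 2, 0, -2/3, 0, 2/5, 0, -2/7, 0, …
Weyl lclm of L_f,L_g ⇒ L₀ (ord ≤ 3).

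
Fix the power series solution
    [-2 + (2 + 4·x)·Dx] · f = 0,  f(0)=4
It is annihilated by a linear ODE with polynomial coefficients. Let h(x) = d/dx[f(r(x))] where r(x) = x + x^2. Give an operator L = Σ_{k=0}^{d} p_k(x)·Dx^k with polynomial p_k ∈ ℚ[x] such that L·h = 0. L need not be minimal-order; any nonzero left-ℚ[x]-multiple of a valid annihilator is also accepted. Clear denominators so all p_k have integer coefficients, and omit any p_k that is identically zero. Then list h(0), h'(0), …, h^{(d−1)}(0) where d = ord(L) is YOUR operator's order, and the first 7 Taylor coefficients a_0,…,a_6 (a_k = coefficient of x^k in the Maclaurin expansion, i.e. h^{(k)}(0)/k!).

f: a_k = 4, 4, -2, 2, -5/2, 7/2, -21/4, …
Change of var in L_f (x↦r) gives L₀.
h=h₀': d/dx-closure on L₀ ⇒ L.
L = 1 + (-1 - 4·x - 6·x^2 - 4·x^3)·Dx  (order 1).
h: a_k = 4, 4, -6, 6, -5/2, -9/2, 49/4, …
ICs: h(0) = 4.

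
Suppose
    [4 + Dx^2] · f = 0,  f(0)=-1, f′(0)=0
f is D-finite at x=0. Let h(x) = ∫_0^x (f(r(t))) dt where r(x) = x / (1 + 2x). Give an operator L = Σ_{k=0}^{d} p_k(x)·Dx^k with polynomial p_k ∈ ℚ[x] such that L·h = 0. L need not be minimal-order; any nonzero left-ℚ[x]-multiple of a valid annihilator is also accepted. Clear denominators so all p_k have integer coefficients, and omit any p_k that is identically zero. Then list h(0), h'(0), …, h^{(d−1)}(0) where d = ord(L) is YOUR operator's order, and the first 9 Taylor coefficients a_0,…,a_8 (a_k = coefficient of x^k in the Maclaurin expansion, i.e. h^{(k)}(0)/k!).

L = 4·Dx + (4 + 24·x + 48·x^2 + 32·x^3)·Dx^2 + (1 + 8·x + 24·x^2 + 32·x^3 + 16·x^4)·Dx^3  (order 3).
h: a_k = 0, -1, 0, 2/3, -2, 14/3, -88/9, 6004/315, -174/5, …
ICs: h(0) = 0, h′(0) = -1, h′′(0) = 0.

f: a_k = -1, 0, 2, 0, -2/3, 0, 4/45, 0, -2/315, …
Change of var in L_f (x↦r) gives L₀.
∫: right-multiply L₀ by Dx.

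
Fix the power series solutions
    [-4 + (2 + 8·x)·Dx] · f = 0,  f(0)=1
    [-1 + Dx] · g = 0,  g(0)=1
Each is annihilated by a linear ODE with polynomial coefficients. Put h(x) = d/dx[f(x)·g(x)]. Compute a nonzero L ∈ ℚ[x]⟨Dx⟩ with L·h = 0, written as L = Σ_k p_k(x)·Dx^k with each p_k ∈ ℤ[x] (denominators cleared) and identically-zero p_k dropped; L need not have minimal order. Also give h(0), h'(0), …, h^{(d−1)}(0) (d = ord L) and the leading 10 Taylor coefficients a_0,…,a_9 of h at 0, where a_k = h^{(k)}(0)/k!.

f: a_k = 1, 2, -2, 4, -10, 28, -84, 264, -858, 2860, …
g: a_k = 1, 1, 1/2, 1/6, 1/24, 1/120, 1/720, 1/5040, 1/40320, 1/362880, …
f·g: L₀ = L_f ⊗_s L_g, ord ≤ 1·1.
Derive L from L₀ (diff closure).
L = (1 + 24·x + 16·x^2) + (-3 - 16·x - 16·x^2)·Dx  (order 1).
h: a_k = 3, 1, 19/2, -53/2, 2371/24, -43487/120, 323377/240, -25470911/5040, 769700611/40320, -8772357653/120960, …
ICs: h(0) = 3.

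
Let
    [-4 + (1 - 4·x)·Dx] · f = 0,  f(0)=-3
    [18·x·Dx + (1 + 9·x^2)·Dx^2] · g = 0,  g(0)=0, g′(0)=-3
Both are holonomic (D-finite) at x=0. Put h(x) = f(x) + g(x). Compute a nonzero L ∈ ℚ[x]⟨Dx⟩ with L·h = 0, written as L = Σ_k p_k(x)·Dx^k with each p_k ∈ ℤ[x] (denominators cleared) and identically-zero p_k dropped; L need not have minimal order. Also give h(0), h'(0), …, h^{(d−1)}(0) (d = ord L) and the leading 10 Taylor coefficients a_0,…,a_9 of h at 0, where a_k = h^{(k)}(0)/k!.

f: a_k = -3, -12, -48, -192, -768, -3072, -12288, -49152, -196608, -786432, …
g: a_k = 0, -3, 0, 9, 0, -243/5, 0, 2187/7, 0, -2187, …
L₀ := lclm(L_f,L_g); ord L₀ ≤ 1+2.
L = (-72 + 1152·x + 1944·x^2)·Dx + (57 - 72·x + 765·x^2 + 1944·x^3)·Dx^2 + (-4 + 7·x + 63·x^3 + 324·x^4)·Dx^3  (order 3).
h: a_k = -3, -15, -48, -183, -768, -15603/5, -12288, -341877/7, -196608, -788619, …
ICs: h(0) = -3, h′(0) = -15, h′′(0) = -96.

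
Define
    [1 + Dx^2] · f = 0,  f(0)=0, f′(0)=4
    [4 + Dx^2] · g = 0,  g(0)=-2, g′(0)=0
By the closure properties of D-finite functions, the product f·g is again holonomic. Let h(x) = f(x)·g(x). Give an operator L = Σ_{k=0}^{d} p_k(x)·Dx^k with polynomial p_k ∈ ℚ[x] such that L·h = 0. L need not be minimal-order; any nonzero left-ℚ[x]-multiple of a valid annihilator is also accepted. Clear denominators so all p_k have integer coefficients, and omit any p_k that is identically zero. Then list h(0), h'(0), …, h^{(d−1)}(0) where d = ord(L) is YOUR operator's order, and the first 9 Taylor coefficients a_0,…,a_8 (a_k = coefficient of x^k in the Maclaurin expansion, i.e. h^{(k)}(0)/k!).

f: a_k = 0, 4, 0, -2/3, 0, 1/30, 0, -1/1260, 0, …
g: a_k = -2, 0, 4, 0, -4/3, 0, 8/45, 0, -4/315, …
f·g: L₀ = L_f ⊗_s L_g, ord ≤ 2·2.
L = 9 + 10·Dx^2 + Dx^4  (order 4).
h: a_k = 0, -8, 0, 52/3, 0, -121/15, 0, 1093/630, 0, …
ICs: h(0) = 0, h′(0) = -8, h′′(0) = 0, h′′′(0) = 104.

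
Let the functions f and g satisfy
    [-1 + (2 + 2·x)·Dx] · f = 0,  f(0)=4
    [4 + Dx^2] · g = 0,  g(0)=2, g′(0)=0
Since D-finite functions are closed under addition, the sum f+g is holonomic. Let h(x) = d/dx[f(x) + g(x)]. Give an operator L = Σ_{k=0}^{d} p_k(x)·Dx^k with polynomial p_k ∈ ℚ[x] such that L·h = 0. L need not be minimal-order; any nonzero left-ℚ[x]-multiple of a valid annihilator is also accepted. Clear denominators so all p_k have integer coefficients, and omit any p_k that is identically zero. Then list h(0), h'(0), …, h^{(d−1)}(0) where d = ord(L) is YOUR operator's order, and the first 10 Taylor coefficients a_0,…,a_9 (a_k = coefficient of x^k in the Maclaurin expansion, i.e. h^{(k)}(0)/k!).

f: a_k = 4, 2, -1/2, 1/4, -5/32, 7/64, -21/256, 33/512, -429/8192, 715/16384, …
g: a_k = 2, 0, -4, 0, 4/3, 0, -8/45, 0, 4/315, 0, …
Sum ⇒ L₀ = lclm(L_f,L_g) in ℚ(x)⟨Dx⟩.
Derive L from L₀ (diff closure).
L = (-124 - 128·x - 64·x^2) + (-152 - 408·x - 384·x^2 - 128·x^3)·Dx + (-31 - 32·x - 16·x^2)·Dx^2 + (-38 - 102·x - 96·x^2 - 32·x^3)·Dx^3  (order 3).
h: a_k = 2, -9, 3/4, 113/24, 35/64, -2993/1920, 231/512, -102367/322560, 6435/16384, -34983713/92897280, …
ICs: h(0) = 2, h′(0) = -9, h′′(0) = 3/2.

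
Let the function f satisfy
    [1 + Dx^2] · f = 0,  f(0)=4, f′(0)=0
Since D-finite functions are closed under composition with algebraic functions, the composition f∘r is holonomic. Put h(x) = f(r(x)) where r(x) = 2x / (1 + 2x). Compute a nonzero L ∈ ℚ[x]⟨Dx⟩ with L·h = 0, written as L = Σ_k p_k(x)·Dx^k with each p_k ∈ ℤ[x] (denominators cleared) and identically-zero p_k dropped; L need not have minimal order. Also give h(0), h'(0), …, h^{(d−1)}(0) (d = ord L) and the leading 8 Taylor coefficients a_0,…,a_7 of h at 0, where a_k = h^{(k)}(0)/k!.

f: a_k = 4, 0, -2, 0, 1/6, 0, -1/180, 0, …
L₀ from L_f via x↦r, Dx↦r'^{-1}Dx.
L = 4 + (4 + 24·x + 48·x^2 + 32·x^3)·Dx + (1 + 8·x + 24·x^2 + 32·x^3 + 16·x^4)·Dx^2  (order 2).
h: a_k = 4, 0, -8, 32, -280/3, 704/3, -24016/45, 5568/5, …
ICs: h(0) = 4, h′(0) = 0.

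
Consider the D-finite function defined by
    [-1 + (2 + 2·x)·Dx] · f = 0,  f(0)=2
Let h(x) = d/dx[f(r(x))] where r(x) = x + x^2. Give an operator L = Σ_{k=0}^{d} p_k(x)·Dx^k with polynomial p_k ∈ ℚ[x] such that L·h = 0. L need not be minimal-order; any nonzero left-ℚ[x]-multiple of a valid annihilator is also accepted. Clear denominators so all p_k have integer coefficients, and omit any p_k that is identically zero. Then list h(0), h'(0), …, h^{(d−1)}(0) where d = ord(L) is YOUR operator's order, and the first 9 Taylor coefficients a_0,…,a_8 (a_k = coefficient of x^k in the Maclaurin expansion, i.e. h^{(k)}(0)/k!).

f: a_k = 2, 1, -1/4, 1/8, -5/64, 7/128, -21/512, 33/1024, -429/16384, …
Substitute x→r, Dx→(1/r')Dx; clear ⇒ L₀.
h=h₀': d/dx-closure on L₀ ⇒ L.
L = 3 + (-2 - 6·x - 6·x^2 - 4·x^3)·Dx  (order 1).
h: a_k = 1, 3/2, -9/8, 3/16, 75/128, -171/256, 147/1024, 867/2048, -17037/32768, …
ICs: h(0) = 1.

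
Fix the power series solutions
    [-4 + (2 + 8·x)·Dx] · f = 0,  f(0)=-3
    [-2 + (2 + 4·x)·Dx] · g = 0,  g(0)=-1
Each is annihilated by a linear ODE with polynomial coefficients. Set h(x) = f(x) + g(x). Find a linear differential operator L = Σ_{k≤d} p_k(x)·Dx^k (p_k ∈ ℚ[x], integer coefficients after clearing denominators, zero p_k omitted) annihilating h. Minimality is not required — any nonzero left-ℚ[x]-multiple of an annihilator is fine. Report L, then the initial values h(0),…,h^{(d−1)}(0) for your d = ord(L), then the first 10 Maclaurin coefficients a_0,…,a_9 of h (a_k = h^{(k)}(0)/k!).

L = -2 + (3 + 8·x)·Dx + (1 + 6·x + 8·x^2)·Dx^2  (order 2).
h: a_k = -4, -7, 13/2, -25/2, 245/8, -679/8, 4053/16, -12705/16, 329901/128, -1098955/128, …
ICs: h(0) = -4, h′(0) = -7.

f: a_k = -3, -6, 6, -12, 30, -84, 252, -792, 2574, -8580, …
g: a_k = -1, -1, 1/2, -1/2, 5/8, -7/8, 21/16, -33/16, 429/128, -715/128, …
Sum ⇒ L₀ = lclm(L_f,L_g) in ℚ(x)⟨Dx⟩.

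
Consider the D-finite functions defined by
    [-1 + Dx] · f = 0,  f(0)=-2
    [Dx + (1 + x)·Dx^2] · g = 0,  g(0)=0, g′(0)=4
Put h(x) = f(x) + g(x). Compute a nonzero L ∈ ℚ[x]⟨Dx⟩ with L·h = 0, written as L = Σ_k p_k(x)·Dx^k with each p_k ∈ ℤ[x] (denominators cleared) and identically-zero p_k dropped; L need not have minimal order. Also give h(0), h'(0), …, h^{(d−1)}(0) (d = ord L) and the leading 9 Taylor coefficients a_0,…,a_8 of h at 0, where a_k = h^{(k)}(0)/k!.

L = (-3 - x)·Dx + (1 - 2·x - x^2)·Dx^2 + (2 + 3·x + x^2)·Dx^3  (order 3).
h: a_k = -2, 2, -3, 1, -13/12, 47/60, -241/360, 1439/2520, -10081/20160, …
ICs: h(0) = -2, h′(0) = 2, h′′(0) = -6.

f: a_k = -2, -2, -1, -1/3, -1/12, -1/60, -1/360, -1/2520, -1/20160, …
g: a_k = 0, 4, -2, 4/3, -1, 4/5, -2/3, 4/7, -1/2, …
Sum ⇒ L₀ = lclm(L_f,L_g) in ℚ(x)⟨Dx⟩.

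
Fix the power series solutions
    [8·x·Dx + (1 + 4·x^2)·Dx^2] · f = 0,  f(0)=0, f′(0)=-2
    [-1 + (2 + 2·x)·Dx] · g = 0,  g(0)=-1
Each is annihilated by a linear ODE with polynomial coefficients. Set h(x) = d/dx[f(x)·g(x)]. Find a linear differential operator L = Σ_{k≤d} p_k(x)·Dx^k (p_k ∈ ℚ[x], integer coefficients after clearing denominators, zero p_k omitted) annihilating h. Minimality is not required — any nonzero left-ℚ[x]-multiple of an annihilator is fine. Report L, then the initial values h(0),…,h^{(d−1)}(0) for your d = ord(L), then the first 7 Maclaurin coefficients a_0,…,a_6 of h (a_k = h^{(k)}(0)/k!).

f: a_k = 0, -2, 0, 8/3, 0, -32/5, 0, …
g: a_k = -1, -1/2, 1/8, -1/16, 5/128, -7/256, 21/1024, …
f·g: L₀ = L_f ⊗_s L_g, ord ≤ 2·1.
Differentiate: ansatz ord ≤ ord L₀ ⇒ L.
L = (29 + 160·x - 280·x^2 - 384·x^3 - 48·x^4) + (76 + 300·x - 288·x^2 - 1664·x^3 - 1344·x^4 - 192·x^5)·Dx + (12 - 40·x - 84·x^2 - 256·x^3 - 544·x^4 - 384·x^5 - 64·x^6)·Dx^2  (order 2).
h: a_k = 2, 2, -35/4, -29/6, 6389/192, 5929/320, -1022653/7680, …
ICs: h(0) = 2, h′(0) = 2.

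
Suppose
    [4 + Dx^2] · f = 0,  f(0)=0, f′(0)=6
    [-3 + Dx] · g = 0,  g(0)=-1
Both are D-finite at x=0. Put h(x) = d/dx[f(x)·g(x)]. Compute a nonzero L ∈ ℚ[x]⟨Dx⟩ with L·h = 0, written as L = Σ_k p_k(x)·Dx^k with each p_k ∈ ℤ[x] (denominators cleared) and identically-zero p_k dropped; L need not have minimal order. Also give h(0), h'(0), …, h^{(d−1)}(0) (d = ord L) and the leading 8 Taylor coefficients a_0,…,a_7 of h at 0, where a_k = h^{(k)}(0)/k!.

L = 13 - 6·Dx + Dx^2  (order 2).
h: a_k = -6, -36, -69, -60, -61/4, 207/10, 3277/120, 17, …
ICs: h(0) = -6, h′(0) = -36.

f: a_k = 0, 6, 0, -4, 0, 4/5, 0, -8/105, …
g: a_k = -1, -3, -9/2, -9/2, -27/8, -81/40, -81/80, -243/560, …
Product ⇒ symmetric product L₀, ord ≤ 2.
Differentiate: ansatz ord ≤ ord L₀ ⇒ L.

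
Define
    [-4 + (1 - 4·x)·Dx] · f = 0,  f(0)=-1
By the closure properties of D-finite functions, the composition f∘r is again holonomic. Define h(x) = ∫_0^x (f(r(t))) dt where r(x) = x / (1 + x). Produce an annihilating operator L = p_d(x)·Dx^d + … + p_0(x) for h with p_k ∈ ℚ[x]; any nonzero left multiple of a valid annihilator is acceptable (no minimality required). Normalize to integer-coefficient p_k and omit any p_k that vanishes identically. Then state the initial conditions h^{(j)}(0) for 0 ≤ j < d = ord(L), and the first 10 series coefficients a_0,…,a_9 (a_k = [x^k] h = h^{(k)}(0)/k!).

f: a_k = -1, -4, -16, -64, -256, -1024, -4096, -16384, -65536, -262144, …
f∘r: x↦r, Dx↦Dx/r' in L_f ⇒ L₀.
Integrate: L := L₀·Dx.
L = 4·Dx + (-1 + 2·x + 3·x^2)·Dx^2  (order 2).
h: a_k = 0, -1, -2, -4, -9, -108/5, -54, -972/7, -729/2, -972, …
ICs: h(0) = 0, h′(0) = -1.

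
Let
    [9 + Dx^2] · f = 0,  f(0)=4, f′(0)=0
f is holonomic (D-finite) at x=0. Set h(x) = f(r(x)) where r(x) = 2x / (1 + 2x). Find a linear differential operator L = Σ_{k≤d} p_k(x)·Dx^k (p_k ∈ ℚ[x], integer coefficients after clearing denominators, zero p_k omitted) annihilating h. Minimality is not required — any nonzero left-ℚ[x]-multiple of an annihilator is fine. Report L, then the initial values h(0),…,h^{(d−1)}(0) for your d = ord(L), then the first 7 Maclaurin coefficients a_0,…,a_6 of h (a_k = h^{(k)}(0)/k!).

L = 36 + (4 + 24·x + 48·x^2 + 32·x^3)·Dx + (1 + 8·x + 24·x^2 + 32·x^3 + 16·x^4)·Dx^2  (order 2).
h: a_k = 4, 0, -72, 288, -648, 576, 13104/5, …
ICs: h(0) = 4, h′(0) = 0.

f: a_k = 4, 0, -18, 0, 27/2, 0, -81/20, …
f∘r: x↦r, Dx↦Dx/r' in L_f ⇒ L₀.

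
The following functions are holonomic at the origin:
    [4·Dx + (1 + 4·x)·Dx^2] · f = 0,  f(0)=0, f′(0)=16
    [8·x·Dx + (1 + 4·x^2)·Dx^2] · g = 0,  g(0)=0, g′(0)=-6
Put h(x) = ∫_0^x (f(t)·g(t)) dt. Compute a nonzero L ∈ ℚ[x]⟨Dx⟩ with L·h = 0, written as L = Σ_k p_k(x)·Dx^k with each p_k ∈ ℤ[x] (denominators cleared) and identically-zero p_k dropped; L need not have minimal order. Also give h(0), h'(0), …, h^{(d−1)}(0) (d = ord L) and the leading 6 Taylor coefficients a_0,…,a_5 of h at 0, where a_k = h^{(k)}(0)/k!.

L = (96 + 640·x + 1408·x^2 + 7680·x^3 + 15360·x^4 + 26624·x^5 + 8192·x^7)·Dx^2 + (24 + 320·x + 2656·x^2 + 9728·x^3 + 28160·x^4 + 47616·x^5 + 71680·x^6 + 6144·x^7 + 28672·x^8)·Dx^3 + (12 + 104·x + 672·x^2 + 2976·x^3 + 8256·x^4 + 18048·x^5 + 24576·x^6 + 35328·x^7 + 6144·x^8 + 16384·x^9)·Dx^4 + (1 + 12·x + 68·x^2 + 256·x^3 + 696·x^4 + 1536·x^5 + 2688·x^6 + 3072·x^7 + 4224·x^8 + 1024·x^9 + 2048·x^10)·Dx^5  (order 5).
h: a_k = 0, 0, 0, -32, 48, -384/5, …
ICs: h(0) = 0, h′(0) = 0, h′′(0) = 0, h′′′(0) = -192, h′′′′(0) = 1152.

f: a_k = 0, 16, -32, 256/3, -256, 4096/5, …
g: a_k = 0, -6, 0, 8, 0, -96/5, …
Product ⇒ symmetric product L₀, ord ≤ 4.
∫: right-multiply L₀ by Dx.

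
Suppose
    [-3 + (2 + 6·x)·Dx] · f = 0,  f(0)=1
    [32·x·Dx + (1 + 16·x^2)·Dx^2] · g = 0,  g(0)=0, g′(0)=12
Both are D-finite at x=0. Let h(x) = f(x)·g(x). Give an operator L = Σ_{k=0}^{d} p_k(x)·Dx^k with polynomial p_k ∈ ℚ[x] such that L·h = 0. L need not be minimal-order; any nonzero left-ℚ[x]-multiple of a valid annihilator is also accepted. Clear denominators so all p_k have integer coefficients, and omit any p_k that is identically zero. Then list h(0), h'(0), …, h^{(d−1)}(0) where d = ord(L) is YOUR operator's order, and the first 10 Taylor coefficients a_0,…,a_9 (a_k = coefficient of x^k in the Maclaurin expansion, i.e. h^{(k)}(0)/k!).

f: a_k = 1, 3/2, -9/8, 27/16, -405/128, 1701/256, -15309/1024, 72171/2048, -2814669/32768, 14073345/65536, …
g: a_k = 0, 12, 0, -64, 0, 3072/5, 0, -49152/7, 0, 262144/3, …
f·g: L₀ = L_f ⊗_s L_g, ord ≤ 1·2.
L = (27 - 192·x - 144·x^2) + (-12 + 92·x + 576·x^2 + 576·x^3)·Dx + (4 + 24·x + 100·x^2 + 384·x^3 + 576·x^4)·Dx^2  (order 2).
h: a_k = 0, 12, 18, -155/2, -303/4, 103749/160, 285867/320, -68900757/8960, -170206749/17920, 16044188045/172032, …
ICs: h(0) = 0, h′(0) = 12.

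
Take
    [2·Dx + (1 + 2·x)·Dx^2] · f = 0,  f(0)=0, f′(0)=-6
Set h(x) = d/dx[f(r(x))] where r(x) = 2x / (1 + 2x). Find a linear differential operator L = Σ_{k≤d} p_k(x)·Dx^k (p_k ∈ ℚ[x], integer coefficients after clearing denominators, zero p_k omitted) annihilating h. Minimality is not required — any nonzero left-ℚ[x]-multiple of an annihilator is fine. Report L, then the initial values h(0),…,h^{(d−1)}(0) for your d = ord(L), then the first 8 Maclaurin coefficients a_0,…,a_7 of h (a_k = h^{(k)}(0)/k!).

L = (8 + 24·x) + (1 + 8·x + 12·x^2)·Dx  (order 1).
h: a_k = -12, 96, -624, 3840, -23232, 139776, -839424, 5038080, …
ICs: h(0) = -12.

f: a_k = 0, -6, 6, -8, 12, -96/5, 32, -384/7, …
Change of var in L_f (x↦r) gives L₀.
h₀' ⇒ L via d/dx closure of L₀.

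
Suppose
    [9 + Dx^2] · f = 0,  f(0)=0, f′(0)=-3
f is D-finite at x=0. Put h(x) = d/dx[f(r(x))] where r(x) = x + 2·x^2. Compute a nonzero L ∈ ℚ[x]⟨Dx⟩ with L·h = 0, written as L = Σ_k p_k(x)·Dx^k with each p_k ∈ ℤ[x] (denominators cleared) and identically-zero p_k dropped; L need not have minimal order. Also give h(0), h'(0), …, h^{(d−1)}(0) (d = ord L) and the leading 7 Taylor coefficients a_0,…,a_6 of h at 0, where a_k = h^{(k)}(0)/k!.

L = (57 + 144·x + 864·x^2 + 2304·x^3 + 2304·x^4) + (-12 - 48·x)·Dx + (1 + 8·x + 16·x^2)·Dx^2  (order 2).
h: a_k = -3, -12, 27/2, 108, 2079/8, 189/2, -45117/80, …
ICs: h(0) = -3, h′(0) = -12.

f: a_k = 0, -3, 0, 9/2, 0, -81/40, 0, …
f∘r: x↦r, Dx↦Dx/r' in L_f ⇒ L₀.
Differentiate: ansatz ord ≤ ord L₀ ⇒ L.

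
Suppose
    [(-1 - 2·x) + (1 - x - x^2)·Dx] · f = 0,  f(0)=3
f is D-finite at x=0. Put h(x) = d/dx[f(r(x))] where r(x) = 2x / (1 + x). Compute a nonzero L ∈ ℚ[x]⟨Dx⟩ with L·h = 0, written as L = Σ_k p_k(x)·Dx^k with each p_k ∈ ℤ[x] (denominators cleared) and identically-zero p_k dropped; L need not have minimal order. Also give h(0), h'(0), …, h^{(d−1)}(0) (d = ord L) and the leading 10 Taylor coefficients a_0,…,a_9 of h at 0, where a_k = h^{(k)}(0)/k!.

f: a_k = 3, 3, 6, 9, 15, 24, 39, 63, 102, 165, …
Change of var in L_f (x↦r) gives L₀.
h=h₀': d/dx-closure on L₀ ⇒ L.
L = (6 + 30·x + 90·x^2 + 50·x^3) + (-1 - 6·x + 30·x^3 + 25·x^4)·Dx  (order 1).
h: a_k = 6, 36, 90, 360, 750, 2700, 5250, 18000, 33750, 112500, …
ICs: h(0) = 6.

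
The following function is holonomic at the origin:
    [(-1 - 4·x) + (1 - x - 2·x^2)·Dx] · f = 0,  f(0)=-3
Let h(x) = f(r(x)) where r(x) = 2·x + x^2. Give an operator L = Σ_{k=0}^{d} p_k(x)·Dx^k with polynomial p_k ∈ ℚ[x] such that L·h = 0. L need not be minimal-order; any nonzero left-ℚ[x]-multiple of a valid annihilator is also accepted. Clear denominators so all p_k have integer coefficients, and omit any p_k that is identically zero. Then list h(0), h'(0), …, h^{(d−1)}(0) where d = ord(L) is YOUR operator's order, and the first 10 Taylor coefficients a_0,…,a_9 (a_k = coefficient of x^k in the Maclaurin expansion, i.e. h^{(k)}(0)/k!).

f: a_k = -3, -3, -9, -15, -33, -63, -129, -255, -513, -1023, …
Substitute x→r, Dx→(1/r')Dx; clear ⇒ L₀.
L = (2 + 16·x + 8·x^2) + (-1 + 3·x + 6·x^2 + 2·x^3)·Dx  (order 1).
h: a_k = -3, -6, -39, -156, -717, -3162, -14103, -62712, -279081, -1241718, …
ICs: h(0) = -3.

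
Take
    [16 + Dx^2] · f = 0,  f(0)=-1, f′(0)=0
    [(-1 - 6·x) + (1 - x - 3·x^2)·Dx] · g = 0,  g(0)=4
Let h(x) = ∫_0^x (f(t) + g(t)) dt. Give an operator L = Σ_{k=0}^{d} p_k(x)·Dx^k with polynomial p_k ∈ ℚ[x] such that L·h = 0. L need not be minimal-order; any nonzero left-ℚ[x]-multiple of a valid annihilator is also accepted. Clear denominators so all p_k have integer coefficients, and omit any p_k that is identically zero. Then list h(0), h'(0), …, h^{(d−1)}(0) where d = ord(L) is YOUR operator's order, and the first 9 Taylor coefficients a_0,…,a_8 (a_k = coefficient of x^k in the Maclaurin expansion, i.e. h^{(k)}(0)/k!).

L = (-464 - 2816·x - 416·x^2 - 2112·x^3 - 5760·x^4 - 6912·x^5)·Dx + (192 - 304·x - 672·x^2 + 1312·x^3 + 1008·x^4 - 3456·x^5 - 3456·x^6)·Dx^2 + (-29 - 176·x - 26·x^2 - 132·x^3 - 360·x^4 - 432·x^5)·Dx^3 + (12 - 19·x - 42·x^2 + 82·x^3 + 63·x^4 - 216·x^5 - 216·x^6)·Dx^4  (order 4).
h: a_k = 0, 3, 2, 8, 7, 196/15, 80/3, 17716/315, 217/2, …
ICs: h(0) = 0, h′(0) = 3, h′′(0) = 4, h′′′(0) = 48.

f: a_k = -1, 0, 8, 0, -32/3, 0, 256/45, 0, -512/315, …
g: a_k = 4, 4, 16, 28, 76, 160, 388, 868, 2032, …
Sum ⇒ L₀ = lclm(L_f,L_g) in ℚ(x)⟨Dx⟩.
h=∫h₀ ⇒ L = L₀·Dx.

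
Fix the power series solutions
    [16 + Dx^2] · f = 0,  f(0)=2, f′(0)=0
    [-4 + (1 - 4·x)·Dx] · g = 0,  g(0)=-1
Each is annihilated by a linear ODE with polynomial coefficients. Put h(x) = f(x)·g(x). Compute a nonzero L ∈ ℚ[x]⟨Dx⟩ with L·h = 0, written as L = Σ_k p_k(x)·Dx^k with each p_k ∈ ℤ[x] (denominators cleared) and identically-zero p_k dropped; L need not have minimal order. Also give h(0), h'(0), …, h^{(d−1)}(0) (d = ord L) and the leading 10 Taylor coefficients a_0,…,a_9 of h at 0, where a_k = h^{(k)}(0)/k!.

L = (-16 + 64·x) + 8·Dx + (-1 + 4·x)·Dx^2  (order 2).
h: a_k = -2, -8, -16, -64, -832/3, -3328/3, -199168/45, -796672/45, -4461568/63, -17846272/63, …
ICs: h(0) = -2, h′(0) = -8.

f: a_k = 2, 0, -16, 0, 64/3, 0, -512/45, 0, 1024/315, 0, …
g: a_k = -1, -4, -16, -64, -256, -1024, -4096, -16384, -65536, -262144, …
h₀=f·g: eliminate ⇒ L₀, order ≤ 2·1.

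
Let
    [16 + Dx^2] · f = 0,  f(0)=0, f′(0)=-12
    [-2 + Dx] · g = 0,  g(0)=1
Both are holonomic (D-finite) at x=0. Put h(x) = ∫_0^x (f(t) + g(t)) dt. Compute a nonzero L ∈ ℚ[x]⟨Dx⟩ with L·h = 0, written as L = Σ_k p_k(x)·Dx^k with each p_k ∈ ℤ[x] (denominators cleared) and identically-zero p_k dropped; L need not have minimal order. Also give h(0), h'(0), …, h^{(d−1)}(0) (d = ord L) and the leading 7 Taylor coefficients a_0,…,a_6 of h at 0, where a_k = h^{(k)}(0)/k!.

f: a_k = 0, -12, 0, 32, 0, -128/5, 0, …
g: a_k = 1, 2, 2, 4/3, 2/3, 4/15, 4/45, …
Weyl lclm of L_f,L_g ⇒ L₀ (ord ≤ 3).
Integrate: L := L₀·Dx.
L = -32·Dx + 16·Dx^2 - 2·Dx^3 + Dx^4  (order 4).
h: a_k = 0, 1, -5, 2/3, 25/3, 2/15, -38/9, …
ICs: h(0) = 0, h′(0) = 1, h′′(0) = -10, h′′′(0) = 4.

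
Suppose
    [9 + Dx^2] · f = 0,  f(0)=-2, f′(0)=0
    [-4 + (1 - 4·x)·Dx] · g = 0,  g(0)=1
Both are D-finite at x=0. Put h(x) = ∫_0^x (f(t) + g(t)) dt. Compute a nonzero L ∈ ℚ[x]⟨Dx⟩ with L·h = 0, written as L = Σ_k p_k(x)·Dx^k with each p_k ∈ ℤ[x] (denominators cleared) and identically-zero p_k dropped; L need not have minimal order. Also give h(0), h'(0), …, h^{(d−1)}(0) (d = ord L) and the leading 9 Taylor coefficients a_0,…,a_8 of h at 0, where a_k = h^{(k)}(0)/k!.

f: a_k = -2, 0, 9, 0, -27/4, 0, 81/40, 0, -729/2240, …
g: a_k = 1, 4, 16, 64, 256, 1024, 4096, 16384, 65536, …
L₀ := lclm(L_f,L_g); ord L₀ ≤ 2+1.
h=∫h₀ ⇒ L = L₀·Dx.
L = (-3780 + 2592·x - 5184·x^2)·Dx + (369 - 2124·x + 3888·x^2 - 5184·x^3)·Dx^2 + (-420 + 288·x - 576·x^2)·Dx^3 + (41 - 236·x + 432·x^2 - 576·x^3)·Dx^4  (order 4).
h: a_k = 0, -1, 2, 25/3, 16, 997/20, 512/3, 163921/280, 2048, …
ICs: h(0) = 0, h′(0) = -1, h′′(0) = 4, h′′′(0) = 50.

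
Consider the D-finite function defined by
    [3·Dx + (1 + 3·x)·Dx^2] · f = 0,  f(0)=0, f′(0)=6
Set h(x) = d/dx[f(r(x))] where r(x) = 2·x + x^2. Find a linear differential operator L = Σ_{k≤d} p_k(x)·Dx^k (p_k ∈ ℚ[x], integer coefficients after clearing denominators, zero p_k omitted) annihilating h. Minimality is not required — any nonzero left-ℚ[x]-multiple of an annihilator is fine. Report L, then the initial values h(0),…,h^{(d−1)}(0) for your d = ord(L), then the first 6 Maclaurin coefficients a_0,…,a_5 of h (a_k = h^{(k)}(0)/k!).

L = (5 + 6·x + 3·x^2) + (1 + 7·x + 9·x^2 + 3·x^3)·Dx  (order 1).
h: a_k = 12, -60, 324, -1764, 9612, -52380, …
ICs: h(0) = 12.

f: a_k = 0, 6, -9, 18, -81/2, 486/5, …
Substitute x→r, Dx→(1/r')Dx; clear ⇒ L₀.
Derive L from L₀ (diff closure).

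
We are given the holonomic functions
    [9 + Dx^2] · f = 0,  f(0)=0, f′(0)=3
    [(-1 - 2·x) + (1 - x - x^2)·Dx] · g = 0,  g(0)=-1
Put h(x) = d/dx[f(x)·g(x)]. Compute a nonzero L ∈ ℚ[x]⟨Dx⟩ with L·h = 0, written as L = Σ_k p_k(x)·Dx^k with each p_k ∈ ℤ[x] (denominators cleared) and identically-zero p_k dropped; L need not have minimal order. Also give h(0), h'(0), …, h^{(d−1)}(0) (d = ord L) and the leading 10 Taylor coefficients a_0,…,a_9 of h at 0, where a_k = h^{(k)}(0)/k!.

f: a_k = 0, 3, 0, -9/2, 0, 81/40, 0, -243/560, 0, 243/4480, …
g: a_k = -1, -1, -2, -3, -5, -8, -13, -21, -34, -55, …
Product ⇒ symmetric product L₀, ord ≤ 2.
Differentiate: ansatz ord ≤ ord L₀ ⇒ L.
L = (3 - 162·x - 81·x^2 + 162·x^3 + 81·x^4) + (-12 - 6·x + 54·x^2 + 36·x^3)·Dx + (7 - 16·x - 7·x^2 + 18·x^3 + 9·x^4)·Dx^2  (order 2).
h: a_k = -3, -6, -9/2, -18, -321/8, -1503/20, -2253/16, -18279/70, -425871/896, -382827/448, …
ICs: h(0) = -3, h′(0) = -6.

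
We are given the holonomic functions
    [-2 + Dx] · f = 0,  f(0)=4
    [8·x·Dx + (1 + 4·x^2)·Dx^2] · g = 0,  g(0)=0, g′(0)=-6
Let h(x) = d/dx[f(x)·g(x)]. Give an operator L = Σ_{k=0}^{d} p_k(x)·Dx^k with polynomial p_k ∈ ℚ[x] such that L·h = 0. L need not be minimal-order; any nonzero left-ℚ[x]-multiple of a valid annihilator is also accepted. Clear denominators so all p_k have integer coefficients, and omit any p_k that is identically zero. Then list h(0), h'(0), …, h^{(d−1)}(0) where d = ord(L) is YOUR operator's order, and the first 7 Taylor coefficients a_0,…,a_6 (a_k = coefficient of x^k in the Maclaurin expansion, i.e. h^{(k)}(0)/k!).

L = (4 + 40·x - 48·x^2 + 32·x^3) + (-24·x + 32·x^2 - 32·x^3)·Dx + (-1 + 2·x - 4·x^2 + 8·x^3)·Dx^2  (order 2).
h: a_k = -24, -96, -48, 128, -144, -704, 2976/5, …
ICs: h(0) = -24, h′(0) = -96.

f: a_k = 4, 8, 8, 16/3, 8/3, 16/15, 16/45, …
g: a_k = 0, -6, 0, 8, 0, -96/5, 0, …
Sym-product of L_f,L_g gives L₀ (≤ ord 2).
h=h₀': d/dx-closure on L₀ ⇒ L.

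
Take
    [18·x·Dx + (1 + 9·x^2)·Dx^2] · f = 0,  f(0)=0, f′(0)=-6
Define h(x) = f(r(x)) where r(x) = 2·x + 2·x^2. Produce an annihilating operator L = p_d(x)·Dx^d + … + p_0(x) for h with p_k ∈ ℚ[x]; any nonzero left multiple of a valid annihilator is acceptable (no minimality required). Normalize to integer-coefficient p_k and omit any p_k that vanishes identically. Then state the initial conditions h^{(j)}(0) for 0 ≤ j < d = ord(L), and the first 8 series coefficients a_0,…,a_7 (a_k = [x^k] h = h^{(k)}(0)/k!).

f: a_k = 0, -6, 0, 18, 0, -486/5, 0, 4374/7, …
Substitute x→r, Dx→(1/r')Dx; clear ⇒ L₀.
L = (-2 + 72·x + 288·x^2 + 432·x^3 + 216·x^4)·Dx + (1 + 2·x + 36·x^2 + 144·x^3 + 180·x^4 + 72·x^5)·Dx^2  (order 2).
h: a_k = 0, -12, -12, 144, 432, -13392/5, -15408, 342144/7, …
ICs: h(0) = 0, h′(0) = -12.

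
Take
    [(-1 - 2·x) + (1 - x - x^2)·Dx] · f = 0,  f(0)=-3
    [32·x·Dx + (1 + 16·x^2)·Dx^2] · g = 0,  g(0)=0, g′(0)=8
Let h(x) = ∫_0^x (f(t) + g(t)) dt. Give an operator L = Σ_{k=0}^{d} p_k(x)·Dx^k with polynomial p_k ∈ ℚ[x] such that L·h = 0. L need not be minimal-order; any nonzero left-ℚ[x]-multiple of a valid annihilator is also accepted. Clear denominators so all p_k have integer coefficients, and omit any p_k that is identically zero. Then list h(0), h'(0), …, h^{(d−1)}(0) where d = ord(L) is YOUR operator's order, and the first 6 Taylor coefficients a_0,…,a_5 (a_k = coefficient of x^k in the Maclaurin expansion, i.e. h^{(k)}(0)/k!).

f: a_k = -3, -3, -6, -9, -15, -24, …
g: a_k = 0, 8, 0, -128/3, 0, 2048/5, …
Weyl lclm of L_f,L_g ⇒ L₀ (ord ≤ 3).
Integrate: L := L₀·Dx.
L = (-64 + 256·x + 3904·x^2 + 6912·x^3 + 9696·x^4 + 1536·x^6)·Dx^2 + (25 + 24·x - 542·x^2 + 780·x^3 + 6800·x^4 + 6560·x^5 + 768·x^6 + 1536·x^7)·Dx^3 + (-2 - 17·x - 62·x^2 - 202·x^3 - 445·x^4 + 1136·x^5 + 576·x^6 + 256·x^7 + 256·x^8)·Dx^4  (order 4).
h: a_k = 0, -3, 5/2, -2, -155/12, -3, …
ICs: h(0) = 0, h′(0) = -3, h′′(0) = 5, h′′′(0) = -12.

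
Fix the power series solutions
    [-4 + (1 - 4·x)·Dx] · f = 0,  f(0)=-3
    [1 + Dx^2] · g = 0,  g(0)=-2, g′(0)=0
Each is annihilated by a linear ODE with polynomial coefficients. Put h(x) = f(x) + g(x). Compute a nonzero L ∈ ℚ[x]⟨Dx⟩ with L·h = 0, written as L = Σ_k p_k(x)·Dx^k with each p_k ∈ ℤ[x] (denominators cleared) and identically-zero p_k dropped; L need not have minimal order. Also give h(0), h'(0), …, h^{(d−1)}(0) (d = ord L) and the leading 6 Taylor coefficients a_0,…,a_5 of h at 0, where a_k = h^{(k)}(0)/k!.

L = (388 - 32·x + 64·x^2) + (-33 + 140·x - 48·x^2 + 64·x^3)·Dx + (388 - 32·x + 64·x^2)·Dx^2 + (-33 + 140·x - 48·x^2 + 64·x^3)·Dx^3  (order 3).
h: a_k = -5, -12, -47, -192, -9217/12, -3072, …
ICs: h(0) = -5, h′(0) = -12, h′′(0) = -94.

f: a_k = -3, -12, -48, -192, -768, -3072, …
g: a_k = -2, 0, 1, 0, -1/12, 0, …
f+g: L₀ = lclm(L_f,L_g), ord ≤ 1+2.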